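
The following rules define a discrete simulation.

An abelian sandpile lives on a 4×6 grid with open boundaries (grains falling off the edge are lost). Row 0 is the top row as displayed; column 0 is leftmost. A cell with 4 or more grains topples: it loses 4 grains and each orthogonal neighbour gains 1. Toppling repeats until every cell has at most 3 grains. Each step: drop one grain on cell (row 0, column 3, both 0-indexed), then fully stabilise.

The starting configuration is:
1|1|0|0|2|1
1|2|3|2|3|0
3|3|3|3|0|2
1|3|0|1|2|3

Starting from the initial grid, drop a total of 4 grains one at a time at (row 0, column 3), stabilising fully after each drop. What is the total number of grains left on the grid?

43

gen 0: 1|1|0|0|2|1
1|2|3|2|3|0
3|3|3|3|0|2
1|3|0|1|2|3
gen 1: 1|1|0|1|2|1
1|2|3|2|3|0
3|3|3|3|0|2
1|3|0|1|2|3
gen 2: 1|1|0|2|2|1
1|2|3|2|3|0
3|3|3|3|0|2
1|3|0|1|2|3
gen 3: 1|1|0|3|2|1
1|2|3|2|3|0
3|3|3|3|0|2
1|3|0|1|2|3
gen 4: 1|1|1|0|3|1
1|2|3|3|3|0
3|3|3|3|0|2
1|3|0|1|2|3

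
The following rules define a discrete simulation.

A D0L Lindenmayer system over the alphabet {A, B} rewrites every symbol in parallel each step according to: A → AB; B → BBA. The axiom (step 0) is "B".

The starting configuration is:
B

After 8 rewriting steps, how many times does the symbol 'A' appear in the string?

987

t=0: B
t=1: BBA
t=2: BBABBAAB
t=3: BBABBAABBBABBAABABBBA
t=4: BBABBAABBBABBAABABBBABBABBAABBBABBAABABBBAABBBABBABBAAB
t=5: BBABBAABBBABBAABABBBABBABBAABBBABBAABABBBAABBBABBABBAABBBA…ABBAABABBBAABBBABBABBAABABBBABBABBAABBBABBAABBBABBAABABBBA  (len 144)
t=6: BBABBAABBBABBAABABBBABBABBAABBBABBAABABBBAABBBABBABBAABBBA…BBABBABBAABBBABBAABABBBABBABBAABBBABBAABABBBAABBBABBABBAAB  (len 377)
t=7: BBABBAABBBABBAABABBBABBABBAABBBABBAABABBBAABBBABBABBAABBBA…ABBAABABBBAABBBABBABBAABABBBABBABBAABBBABBAABBBABBAABABBBA  (len 987)
t=8: BBABBAABBBABBAABABBBABBABBAABBBABBAABABBBAABBBABBABBAABBBA…BBABBABBAABBBABBAABABBBABBABBAABBBABBAABABBBAABBBABBABBAAB  (len 2584)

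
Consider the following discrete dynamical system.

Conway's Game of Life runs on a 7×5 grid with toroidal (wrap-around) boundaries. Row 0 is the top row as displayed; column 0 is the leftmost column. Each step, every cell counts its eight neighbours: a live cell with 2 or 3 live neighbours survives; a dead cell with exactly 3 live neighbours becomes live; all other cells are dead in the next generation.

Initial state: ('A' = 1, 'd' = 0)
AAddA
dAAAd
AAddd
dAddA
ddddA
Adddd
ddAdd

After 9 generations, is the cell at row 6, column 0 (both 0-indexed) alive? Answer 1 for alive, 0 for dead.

step 0: AAddA
dAAAd
AAddd
dAddA
ddddA
Adddd
ddAdd
step 1: AdddA
dddAd
dddAA
dAddA
ddddA
ddddd
ddddA
step 2: AddAA
AddAd
AdAAA
ddddA
Adddd
ddddd
AdddA
step 3: dAdAd
ddddd
AAAdd
dAddd
ddddd
AdddA
AddAd
step 4: ddAdA
Adddd
AAAdd
AAAdd
Adddd
AdddA
AAAAd
step 5: ddAdA
AdAAA
ddAdA
ddAdA
ddddd
ddAAd
ddAdd
step 6: AdAdA
AdAdd
ddAdd
ddddd
ddAdd
ddAAd
dAAdd
step 7: AdAdA
AdAdA
dAddd
ddddd
ddAAd
dddAd
AdddA
step 8: ddddd
ddAdA
AAddd
ddAdd
ddAAd
ddAAd
AAddd
step 9: AAddd
AAddd
AAAAd
ddAAd
dAddd
dddAA
dAAdd

0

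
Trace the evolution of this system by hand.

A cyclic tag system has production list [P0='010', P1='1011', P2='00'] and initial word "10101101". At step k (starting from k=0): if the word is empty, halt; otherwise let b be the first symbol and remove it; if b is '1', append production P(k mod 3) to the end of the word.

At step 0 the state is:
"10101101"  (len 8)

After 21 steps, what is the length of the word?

0) "10101101"  (len 8)
1) "0101101010"  (len 10)
2) "101101010"  (len 9)
3) "0110101000"  (len 10)
4) "110101000"  (len 9)
5) "101010001011"  (len 12)
6) "0101000101100"  (len 13)
7) "101000101100"  (len 12)
8) "010001011001011"  (len 15)
9) "10001011001011"  (len 14)
10) "0001011001011010"  (len 16)
11) "001011001011010"  (len 15)
12) "01011001011010"  (len 14)
13) "1011001011010"  (len 13)
14) "0110010110101011"  (len 16)
15) "110010110101011"  (len 15)
16) "10010110101011010"  (len 17)
17) "00101101010110101011"  (len 20)
18) "0101101010110101011"  (len 19)
19) "101101010110101011"  (len 18)
20) "011010101101010111011"  (len 21)
21) "11010101101010111011"  (len 20)

20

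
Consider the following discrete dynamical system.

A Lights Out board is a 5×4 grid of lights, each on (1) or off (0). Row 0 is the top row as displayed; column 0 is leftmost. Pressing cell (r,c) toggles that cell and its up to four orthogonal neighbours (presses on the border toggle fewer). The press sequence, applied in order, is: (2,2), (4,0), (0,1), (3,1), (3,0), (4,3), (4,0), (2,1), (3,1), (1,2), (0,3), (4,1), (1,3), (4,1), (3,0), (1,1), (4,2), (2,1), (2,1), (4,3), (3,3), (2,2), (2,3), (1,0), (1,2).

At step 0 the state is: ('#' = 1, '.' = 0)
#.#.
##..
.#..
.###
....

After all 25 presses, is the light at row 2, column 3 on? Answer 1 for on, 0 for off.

gen 0: #.#.
##..
.#..
.###
....
gen 1: #.#.
###.
..##
.#.#
....
gen 2: #.#.
###.
..##
##.#
##..
gen 3: .#..
#.#.
..##
##.#
##..
gen 4: .#..
#.#.
.###
..##
#...
gen 5: .#..
#.#.
####
####
....
gen 6: .#..
#.#.
####
###.
..##
gen 7: .#..
#.#.
####
.##.
####
gen 8: .#..
###.
...#
..#.
####
gen 9: .#..
###.
.#.#
##..
#.##
gen 10: .##.
#..#
.###
##..
#.##
gen 11: .#.#
#...
.###
##..
#.##
gen 12: .#.#
#...
.###
#...
.#.#
gen 13: .#..
#.##
.##.
#...
.#.#
gen 14: .#..
#.##
.##.
##..
#.##
gen 15: .#..
#.##
###.
....
..##
gen 16: ....
.#.#
#.#.
....
..##
gen 17: ....
.#.#
#.#.
..#.
.#..
gen 18: ....
...#
.#..
.##.
.#..
gen 19: ....
.#.#
#.#.
..#.
.#..
gen 20: ....
.#.#
#.#.
..##
.###
gen 21: ....
.#.#
#.##
....
.##.
gen 22: ....
.###
##..
..#.
.##.
gen 23: ....
.##.
####
..##
.##.
gen 24: #...
#.#.
.###
..##
.##.
gen 25: #.#.
##.#
.#.#
..##
.##.

1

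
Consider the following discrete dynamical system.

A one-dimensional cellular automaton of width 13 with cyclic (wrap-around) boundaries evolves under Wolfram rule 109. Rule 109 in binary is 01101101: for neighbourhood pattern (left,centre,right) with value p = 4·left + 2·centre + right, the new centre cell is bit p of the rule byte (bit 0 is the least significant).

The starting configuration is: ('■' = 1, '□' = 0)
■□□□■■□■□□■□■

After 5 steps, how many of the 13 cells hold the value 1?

t=0: ■□□□■■□■□□■□■
t=1: ■□■□■■■■□□■■■
t=2: ■■■■■□□■□□■□□
t=3: ■□□□■□□■□□■□□
t=4: ■□■□■□□■□□■□□
t=5: ■■■■■□□■□□■□□

7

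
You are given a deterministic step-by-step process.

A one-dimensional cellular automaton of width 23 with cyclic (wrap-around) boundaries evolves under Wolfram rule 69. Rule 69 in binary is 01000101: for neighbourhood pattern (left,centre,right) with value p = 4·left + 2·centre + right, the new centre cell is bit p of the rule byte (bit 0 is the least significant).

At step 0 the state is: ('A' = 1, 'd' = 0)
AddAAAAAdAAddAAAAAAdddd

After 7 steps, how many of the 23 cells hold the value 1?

k=0  AddAAAAAdAAddAAAAAAdddd
k=1  AddddddAddAdddddddAdAAd
k=2  AdAAAAdAddAdAAAAAdAddAd
k=3  AddddAdAddAdddddAdAddAd
k=4  AdAAdAdAddAdAAAdAdAddAd
k=5  AddAdAdAddAdddAdAdAddAd
k=6  AddAdAdAddAdAdAdAdAddAd
k=7  AddAdAdAddAdAdAdAdAddAd

10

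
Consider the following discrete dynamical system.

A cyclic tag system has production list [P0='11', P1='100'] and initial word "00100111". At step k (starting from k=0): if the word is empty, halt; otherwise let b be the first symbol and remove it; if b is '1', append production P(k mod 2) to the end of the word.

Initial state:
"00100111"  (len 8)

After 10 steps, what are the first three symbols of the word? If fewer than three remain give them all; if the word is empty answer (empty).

gen 0: "00100111"  (len 8)
gen 1: "0100111"  (len 7)
gen 2: "100111"  (len 6)
gen 3: "0011111"  (len 7)
gen 4: "011111"  (len 6)
gen 5: "11111"  (len 5)
gen 6: "1111100"  (len 7)
gen 7: "11110011"  (len 8)
gen 8: "1110011100"  (len 10)
gen 9: "11001110011"  (len 11)
gen 10: "1001110011100"  (len 13)

100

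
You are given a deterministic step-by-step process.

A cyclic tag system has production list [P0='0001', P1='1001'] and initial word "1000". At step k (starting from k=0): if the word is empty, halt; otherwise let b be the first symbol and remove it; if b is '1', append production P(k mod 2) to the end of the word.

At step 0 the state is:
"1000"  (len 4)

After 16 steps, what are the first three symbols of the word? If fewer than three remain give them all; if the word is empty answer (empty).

k=0  "1000"  (len 4)
k=1  "0000001"  (len 7)
k=2  "000001"  (len 6)
k=3  "00001"  (len 5)
k=4  "0001"  (len 4)
k=5  "001"  (len 3)
k=6  "01"  (len 2)
k=7  "1"  (len 1)
k=8  "1001"  (len 4)
k=9  "0010001"  (len 7)
k=10  "010001"  (len 6)
k=11  "10001"  (len 5)
k=12  "00011001"  (len 8)
k=13  "0011001"  (len 7)
k=14  "011001"  (len 6)
k=15  "11001"  (len 5)
k=16  "10011001"  (len 8)

100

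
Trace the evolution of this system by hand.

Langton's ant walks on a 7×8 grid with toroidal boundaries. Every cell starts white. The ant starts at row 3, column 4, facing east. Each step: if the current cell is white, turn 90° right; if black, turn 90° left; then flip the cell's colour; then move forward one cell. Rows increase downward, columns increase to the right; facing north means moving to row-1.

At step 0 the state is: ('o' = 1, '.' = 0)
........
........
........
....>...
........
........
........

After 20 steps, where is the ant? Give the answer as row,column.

k=0  ........
........
........
....>...
........
........
........
k=1  ........
........
........
....o...
....v...
........
........
k=2  ........
........
........
....o...
...<o...
........
........
k=3  ........
........
........
...^o...
...oo...
........
........
k=4  ........
........
........
...o>...
...oo...
........
........
k=5  ........
........
....^...
...o....
...oo...
........
........
k=6  ........
........
....o>..
...o....
...oo...
........
........
k=7  ........
........
....oo..
...o.v..
...oo...
........
........
k=8  ........
........
....oo..
...o<o..
...oo...
........
........
k=9  ........
........
....^o..
...ooo..
...oo...
........
........
k=10  ........
........
...<.o..
...ooo..
...oo...
........
........
k=11  ........
...^....
...o.o..
...ooo..
...oo...
........
........
k=12  ........
...o>...
...o.o..
...ooo..
...oo...
........
........
k=13  ........
...oo...
...ovo..
...ooo..
...oo...
........
........
k=14  ........
...oo...
...<oo..
...ooo..
...oo...
........
........
k=15  ........
...oo...
....oo..
...voo..
...oo...
........
........
k=16  ........
...oo...
....oo..
....>o..
...oo...
........
........
k=17  ........
...oo...
....^o..
.....o..
...oo...
........
........
k=18  ........
...oo...
...<.o..
.....o..
...oo...
........
........
k=19  ........
...^o...
...o.o..
.....o..
...oo...
........
........
k=20  ........
..<.o...
...o.o..
.....o..
...oo...
........
........

1,2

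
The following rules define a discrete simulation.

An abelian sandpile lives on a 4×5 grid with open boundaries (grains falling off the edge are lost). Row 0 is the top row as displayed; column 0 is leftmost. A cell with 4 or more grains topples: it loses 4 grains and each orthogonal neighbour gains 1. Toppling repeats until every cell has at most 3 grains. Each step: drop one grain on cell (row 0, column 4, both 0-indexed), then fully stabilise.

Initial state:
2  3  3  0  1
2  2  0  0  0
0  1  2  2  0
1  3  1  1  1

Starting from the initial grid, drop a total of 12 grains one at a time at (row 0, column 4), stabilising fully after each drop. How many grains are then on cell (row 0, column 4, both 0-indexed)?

gen 0: 2  3  3  0  1
2  2  0  0  0
0  1  2  2  0
1  3  1  1  1
gen 1: 2  3  3  0  2
2  2  0  0  0
0  1  2  2  0
1  3  1  1  1
gen 2: 2  3  3  0  3
2  2  0  0  0
0  1  2  2  0
1  3  1  1  1
gen 3: 2  3  3  1  0
2  2  0  0  1
0  1  2  2  0
1  3  1  1  1
gen 4: 2  3  3  1  1
2  2  0  0  1
0  1  2  2  0
1  3  1  1  1
gen 5: 2  3  3  1  2
2  2  0  0  1
0  1  2  2  0
1  3  1  1  1
gen 6: 2  3  3  1  3
2  2  0  0  1
0  1  2  2  0
1  3  1  1  1
gen 7: 2  3  3  2  0
2  2  0  0  2
0  1  2  2  0
1  3  1  1  1
gen 8: 2  3  3  2  1
2  2  0  0  2
0  1  2  2  0
1  3  1  1  1
gen 9: 2  3  3  2  2
2  2  0  0  2
0  1  2  2  0
1  3  1  1  1
gen 10: 2  3  3  2  3
2  2  0  0  2
0  1  2  2  0
1  3  1  1  1
gen 11: 2  3  3  3  0
2  2  0  0  3
0  1  2  2  0
1  3  1  1  1
gen 12: 2  3  3  3  1
2  2  0  0  3
0  1  2  2  0
1  3  1  1  1

1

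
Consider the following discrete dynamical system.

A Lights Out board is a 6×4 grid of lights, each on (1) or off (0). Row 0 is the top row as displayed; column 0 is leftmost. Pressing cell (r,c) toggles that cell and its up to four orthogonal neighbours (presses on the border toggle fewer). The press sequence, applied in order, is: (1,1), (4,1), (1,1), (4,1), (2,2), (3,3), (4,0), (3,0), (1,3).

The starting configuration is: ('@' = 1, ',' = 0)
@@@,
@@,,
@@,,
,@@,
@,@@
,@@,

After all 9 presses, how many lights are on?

gen 0: @@@,
@@,,
@@,,
,@@,
@,@@
,@@,
gen 1: @,@,
,,@,
@,,,
,@@,
@,@@
,@@,
gen 2: @,@,
,,@,
@,,,
,,@,
,@,@
,,@,
gen 3: @@@,
@@,,
@@,,
,,@,
,@,@
,,@,
gen 4: @@@,
@@,,
@@,,
,@@,
@,@@
,@@,
gen 5: @@@,
@@@,
@,@@
,@,,
@,@@
,@@,
gen 6: @@@,
@@@,
@,@,
,@@@
@,@,
,@@,
gen 7: @@@,
@@@,
@,@,
@@@@
,@@,
@@@,
gen 8: @@@,
@@@,
,,@,
,,@@
@@@,
@@@,
gen 9: @@@@
@@,@
,,@@
,,@@
@@@,
@@@,

17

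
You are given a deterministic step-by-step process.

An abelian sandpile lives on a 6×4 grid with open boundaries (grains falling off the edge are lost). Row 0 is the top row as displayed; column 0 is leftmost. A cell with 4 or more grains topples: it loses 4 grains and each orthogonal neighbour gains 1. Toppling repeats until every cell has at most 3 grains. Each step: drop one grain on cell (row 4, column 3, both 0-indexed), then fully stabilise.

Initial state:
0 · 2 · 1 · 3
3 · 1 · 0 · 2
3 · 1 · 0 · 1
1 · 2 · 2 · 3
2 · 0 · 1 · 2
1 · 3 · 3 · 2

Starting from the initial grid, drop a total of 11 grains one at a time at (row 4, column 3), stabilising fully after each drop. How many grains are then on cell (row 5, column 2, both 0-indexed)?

2

[0] 0 · 2 · 1 · 3
3 · 1 · 0 · 2
3 · 1 · 0 · 1
1 · 2 · 2 · 3
2 · 0 · 1 · 2
1 · 3 · 3 · 2
[1] 0 · 2 · 1 · 3
3 · 1 · 0 · 2
3 · 1 · 0 · 1
1 · 2 · 2 · 3
2 · 0 · 1 · 3
1 · 3 · 3 · 2
[2] 0 · 2 · 1 · 3
3 · 1 · 0 · 2
3 · 1 · 0 · 2
1 · 2 · 3 · 0
2 · 0 · 2 · 1
1 · 3 · 3 · 3
[3] 0 · 2 · 1 · 3
3 · 1 · 0 · 2
3 · 1 · 0 · 2
1 · 2 · 3 · 0
2 · 0 · 2 · 2
1 · 3 · 3 · 3
[4] 0 · 2 · 1 · 3
3 · 1 · 0 · 2
3 · 1 · 0 · 2
1 · 2 · 3 · 0
2 · 0 · 2 · 3
1 · 3 · 3 · 3
[5] 0 · 2 · 1 · 3
3 · 1 · 0 · 2
3 · 1 · 1 · 2
1 · 3 · 0 · 2
2 · 2 · 1 · 2
2 · 0 · 2 · 1
[6] 0 · 2 · 1 · 3
3 · 1 · 0 · 2
3 · 1 · 1 · 2
1 · 3 · 0 · 2
2 · 2 · 1 · 3
2 · 0 · 2 · 1
[7] 0 · 2 · 1 · 3
3 · 1 · 0 · 2
3 · 1 · 1 · 2
1 · 3 · 0 · 3
2 · 2 · 2 · 0
2 · 0 · 2 · 2
[8] 0 · 2 · 1 · 3
3 · 1 · 0 · 2
3 · 1 · 1 · 2
1 · 3 · 0 · 3
2 · 2 · 2 · 1
2 · 0 · 2 · 2
[9] 0 · 2 · 1 · 3
3 · 1 · 0 · 2
3 · 1 · 1 · 2
1 · 3 · 0 · 3
2 · 2 · 2 · 2
2 · 0 · 2 · 2
[10] 0 · 2 · 1 · 3
3 · 1 · 0 · 2
3 · 1 · 1 · 2
1 · 3 · 0 · 3
2 · 2 · 2 · 3
2 · 0 · 2 · 2
[11] 0 · 2 · 1 · 3
3 · 1 · 0 · 2
3 · 1 · 1 · 3
1 · 3 · 1 · 0
2 · 2 · 3 · 1
2 · 0 · 2 · 3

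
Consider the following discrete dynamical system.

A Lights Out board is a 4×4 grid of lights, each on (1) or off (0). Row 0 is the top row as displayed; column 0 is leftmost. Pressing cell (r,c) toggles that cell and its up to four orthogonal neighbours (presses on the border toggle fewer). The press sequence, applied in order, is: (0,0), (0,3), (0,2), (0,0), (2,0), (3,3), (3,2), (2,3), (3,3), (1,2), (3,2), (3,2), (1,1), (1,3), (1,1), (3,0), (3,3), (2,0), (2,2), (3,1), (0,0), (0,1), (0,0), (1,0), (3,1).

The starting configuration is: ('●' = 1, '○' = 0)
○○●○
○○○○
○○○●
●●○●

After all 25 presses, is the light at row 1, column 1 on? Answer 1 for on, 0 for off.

[0] ○○●○
○○○○
○○○●
●●○●
[1] ●●●○
●○○○
○○○●
●●○●
[2] ●●○●
●○○●
○○○●
●●○●
[3] ●○●○
●○●●
○○○●
●●○●
[4] ○●●○
○○●●
○○○●
●●○●
[5] ○●●○
●○●●
●●○●
○●○●
[6] ○●●○
●○●●
●●○○
○●●○
[7] ○●●○
●○●●
●●●○
○○○●
[8] ○●●○
●○●○
●●○●
○○○○
[9] ○●●○
●○●○
●●○○
○○●●
[10] ○●○○
●●○●
●●●○
○○●●
[11] ○●○○
●●○●
●●○○
○●○○
[12] ○●○○
●●○●
●●●○
○○●●
[13] ○○○○
○○●●
●○●○
○○●●
[14] ○○○●
○○○○
●○●●
○○●●
[15] ○●○●
●●●○
●●●●
○○●●
[16] ○●○●
●●●○
○●●●
●●●●
[17] ○●○●
●●●○
○●●○
●●○○
[18] ○●○●
○●●○
●○●○
○●○○
[19] ○●○●
○●○○
●●○●
○●●○
[20] ○●○●
○●○○
●○○●
●○○○
[21] ●○○●
●●○○
●○○●
●○○○
[22] ○●●●
●○○○
●○○●
●○○○
[23] ●○●●
○○○○
●○○●
●○○○
[24] ○○●●
●●○○
○○○●
●○○○
[25] ○○●●
●●○○
○●○●
○●●○

1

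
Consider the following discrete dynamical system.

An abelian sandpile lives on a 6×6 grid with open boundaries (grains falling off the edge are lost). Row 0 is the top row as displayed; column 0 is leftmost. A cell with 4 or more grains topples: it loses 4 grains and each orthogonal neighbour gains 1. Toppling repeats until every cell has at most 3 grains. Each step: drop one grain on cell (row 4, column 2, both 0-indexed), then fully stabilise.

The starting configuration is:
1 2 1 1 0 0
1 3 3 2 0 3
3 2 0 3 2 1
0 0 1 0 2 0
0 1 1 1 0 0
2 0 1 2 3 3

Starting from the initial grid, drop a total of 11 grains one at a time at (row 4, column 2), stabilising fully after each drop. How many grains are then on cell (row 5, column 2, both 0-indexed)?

2

k=0  1 2 1 1 0 0
1 3 3 2 0 3
3 2 0 3 2 1
0 0 1 0 2 0
0 1 1 1 0 0
2 0 1 2 3 3
k=1  1 2 1 1 0 0
1 3 3 2 0 3
3 2 0 3 2 1
0 0 1 0 2 0
0 1 2 1 0 0
2 0 1 2 3 3
k=2  1 2 1 1 0 0
1 3 3 2 0 3
3 2 0 3 2 1
0 0 1 0 2 0
0 1 3 1 0 0
2 0 1 2 3 3
k=3  1 2 1 1 0 0
1 3 3 2 0 3
3 2 0 3 2 1
0 0 2 0 2 0
0 2 0 2 0 0
2 0 2 2 3 3
k=4  1 2 1 1 0 0
1 3 3 2 0 3
3 2 0 3 2 1
0 0 2 0 2 0
0 2 1 2 0 0
2 0 2 2 3 3
k=5  1 2 1 1 0 0
1 3 3 2 0 3
3 2 0 3 2 1
0 0 2 0 2 0
0 2 2 2 0 0
2 0 2 2 3 3
k=6  1 2 1 1 0 0
1 3 3 2 0 3
3 2 0 3 2 1
0 0 2 0 2 0
0 2 3 2 0 0
2 0 2 2 3 3
k=7  1 2 1 1 0 0
1 3 3 2 0 3
3 2 0 3 2 1
0 0 3 0 2 0
0 3 0 3 0 0
2 0 3 2 3 3
k=8  1 2 1 1 0 0
1 3 3 2 0 3
3 2 0 3 2 1
0 0 3 0 2 0
0 3 1 3 0 0
2 0 3 2 3 3
k=9  1 2 1 1 0 0
1 3 3 2 0 3
3 2 0 3 2 1
0 0 3 0 2 0
0 3 2 3 0 0
2 0 3 2 3 3
k=10  1 2 1 1 0 0
1 3 3 2 0 3
3 2 0 3 2 1
0 0 3 0 2 0
0 3 3 3 0 0
2 0 3 2 3 3
k=11  1 2 1 1 0 0
1 3 3 2 0 3
3 2 1 3 2 1
0 2 1 2 2 0
1 1 0 2 2 1
2 2 2 1 1 0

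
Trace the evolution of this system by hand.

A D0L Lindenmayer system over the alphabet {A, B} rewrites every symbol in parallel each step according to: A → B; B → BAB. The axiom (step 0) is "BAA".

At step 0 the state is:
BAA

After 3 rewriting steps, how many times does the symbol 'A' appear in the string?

0) BAA
1) BABBB
2) BABBBABBABBAB
3) BABBBABBABBABBBABBABBBABBABBBAB

9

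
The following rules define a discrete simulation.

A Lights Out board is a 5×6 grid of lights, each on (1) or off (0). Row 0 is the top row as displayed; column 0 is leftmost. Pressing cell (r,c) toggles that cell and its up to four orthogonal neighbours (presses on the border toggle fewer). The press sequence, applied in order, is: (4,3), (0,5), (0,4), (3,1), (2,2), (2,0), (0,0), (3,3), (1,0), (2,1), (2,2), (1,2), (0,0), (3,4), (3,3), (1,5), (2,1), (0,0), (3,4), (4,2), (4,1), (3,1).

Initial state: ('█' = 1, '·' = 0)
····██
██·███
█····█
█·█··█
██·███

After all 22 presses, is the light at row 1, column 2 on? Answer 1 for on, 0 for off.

1

[0] ····██
██·███
█····█
█·█··█
██·███
[1] ····██
██·███
█····█
█·██·█
███··█
[2] ······
██·██·
█····█
█·██·█
███··█
[3] ···███
██·█··
█····█
█·██·█
███··█
[4] ···███
██·█··
██···█
·█·█·█
█·█··█
[5] ···███
████··
█·██·█
·███·█
█·█··█
[6] ···███
·███··
·███·█
████·█
█·█··█
[7] ██·███
████··
·███·█
████·█
█·█··█
[8] ██·███
████··
·██··█
██··██
█·██·█
[9] ·█·███
··██··
███··█
██··██
█·██·█
[10] ·█·███
·███··
·····█
█···██
█·██·█
[11] ·█·███
·█·█··
·███·█
█·█·██
█·██·█
[12] ·█████
··█···
·█·█·█
█·█·██
█·██·█
[13] █·████
█·█···
·█·█·█
█·█·██
█·██·█
[14] █·████
█·█···
·█·███
█·██··
█·████
[15] █·████
█·█···
·█··██
█···█·
█·█·██
[16] █·███·
█·█·██
·█··█·
█···█·
█·█·██
[17] █·███·
███·██
█·█·█·
██··█·
█·█·██
[18] ·████·
·██·██
█·█·█·
██··█·
█·█·██
[19] ·████·
·██·██
█·█···
██·█·█
█·█··█
[20] ·████·
·██·██
█·█···
████·█
██·█·█
[21] ·████·
·██·██
█·█···
█·██·█
··██·█
[22] ·████·
·██·██
███···
·█·█·█
·███·█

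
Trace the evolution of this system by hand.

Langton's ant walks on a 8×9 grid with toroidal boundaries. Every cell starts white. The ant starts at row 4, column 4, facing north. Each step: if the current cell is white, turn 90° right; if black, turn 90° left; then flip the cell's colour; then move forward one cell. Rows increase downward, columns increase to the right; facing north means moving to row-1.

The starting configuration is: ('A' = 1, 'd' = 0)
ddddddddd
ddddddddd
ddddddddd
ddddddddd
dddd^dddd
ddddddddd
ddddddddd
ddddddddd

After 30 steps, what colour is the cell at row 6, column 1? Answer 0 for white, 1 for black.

1

k=0  ddddddddd
ddddddddd
ddddddddd
ddddddddd
dddd^dddd
ddddddddd
ddddddddd
ddddddddd
k=1  ddddddddd
ddddddddd
ddddddddd
ddddddddd
ddddA>ddd
ddddddddd
ddddddddd
ddddddddd
k=2  ddddddddd
ddddddddd
ddddddddd
ddddddddd
ddddAAddd
dddddvddd
ddddddddd
ddddddddd
k=3  ddddddddd
ddddddddd
ddddddddd
ddddddddd
ddddAAddd
dddd<Addd
ddddddddd
ddddddddd
k=4  ddddddddd
ddddddddd
ddddddddd
ddddddddd
dddd^Addd
ddddAAddd
ddddddddd
ddddddddd
k=5  ddddddddd
ddddddddd
ddddddddd
ddddddddd
ddd<dAddd
ddddAAddd
ddddddddd
ddddddddd
k=6  ddddddddd
ddddddddd
ddddddddd
ddd^ddddd
dddAdAddd
ddddAAddd
ddddddddd
ddddddddd
k=7  ddddddddd
ddddddddd
ddddddddd
dddA>dddd
dddAdAddd
ddddAAddd
ddddddddd
ddddddddd
k=8  ddddddddd
ddddddddd
ddddddddd
dddAAdddd
dddAvAddd
ddddAAddd
ddddddddd
ddddddddd
k=9  ddddddddd
ddddddddd
ddddddddd
dddAAdddd
ddd<AAddd
ddddAAddd
ddddddddd
ddddddddd
k=10  ddddddddd
ddddddddd
ddddddddd
dddAAdddd
ddddAAddd
dddvAAddd
ddddddddd
ddddddddd
k=11  ddddddddd
ddddddddd
ddddddddd
dddAAdddd
ddddAAddd
dd<AAAddd
ddddddddd
ddddddddd
k=12  ddddddddd
ddddddddd
ddddddddd
dddAAdddd
dd^dAAddd
ddAAAAddd
ddddddddd
ddddddddd
k=13  ddddddddd
ddddddddd
ddddddddd
dddAAdddd
ddA>AAddd
ddAAAAddd
ddddddddd
ddddddddd
k=14  ddddddddd
ddddddddd
ddddddddd
dddAAdddd
ddAAAAddd
ddAvAAddd
ddddddddd
ddddddddd
k=15  ddddddddd
ddddddddd
ddddddddd
dddAAdddd
ddAAAAddd
ddAd>Addd
ddddddddd
ddddddddd
k=16  ddddddddd
ddddddddd
ddddddddd
dddAAdddd
ddAA^Addd
ddAddAddd
ddddddddd
ddddddddd
k=17  ddddddddd
ddddddddd
ddddddddd
dddAAdddd
ddA<dAddd
ddAddAddd
ddddddddd
ddddddddd
k=18  ddddddddd
ddddddddd
ddddddddd
dddAAdddd
ddAddAddd
ddAvdAddd
ddddddddd
ddddddddd
k=19  ddddddddd
ddddddddd
ddddddddd
dddAAdddd
ddAddAddd
dd<AdAddd
ddddddddd
ddddddddd
k=20  ddddddddd
ddddddddd
ddddddddd
dddAAdddd
ddAddAddd
dddAdAddd
ddvdddddd
ddddddddd
k=21  ddddddddd
ddddddddd
ddddddddd
dddAAdddd
ddAddAddd
dddAdAddd
d<Adddddd
ddddddddd
k=22  ddddddddd
ddddddddd
ddddddddd
dddAAdddd
ddAddAddd
d^dAdAddd
dAAdddddd
ddddddddd
k=23  ddddddddd
ddddddddd
ddddddddd
dddAAdddd
ddAddAddd
dA>AdAddd
dAAdddddd
ddddddddd
k=24  ddddddddd
ddddddddd
ddddddddd
dddAAdddd
ddAddAddd
dAAAdAddd
dAvdddddd
ddddddddd
k=25  ddddddddd
ddddddddd
ddddddddd
dddAAdddd
ddAddAddd
dAAAdAddd
dAd>ddddd
ddddddddd
k=26  ddddddddd
ddddddddd
ddddddddd
dddAAdddd
ddAddAddd
dAAAdAddd
dAdAddddd
dddvddddd
k=27  ddddddddd
ddddddddd
ddddddddd
dddAAdddd
ddAddAddd
dAAAdAddd
dAdAddddd
dd<Addddd
k=28  ddddddddd
ddddddddd
ddddddddd
dddAAdddd
ddAddAddd
dAAAdAddd
dA^Addddd
ddAAddddd
k=29  ddddddddd
ddddddddd
ddddddddd
dddAAdddd
ddAddAddd
dAAAdAddd
dAA>ddddd
ddAAddddd
k=30  ddddddddd
ddddddddd
ddddddddd
dddAAdddd
ddAddAddd
dAA^dAddd
dAAdddddd
ddAAddddd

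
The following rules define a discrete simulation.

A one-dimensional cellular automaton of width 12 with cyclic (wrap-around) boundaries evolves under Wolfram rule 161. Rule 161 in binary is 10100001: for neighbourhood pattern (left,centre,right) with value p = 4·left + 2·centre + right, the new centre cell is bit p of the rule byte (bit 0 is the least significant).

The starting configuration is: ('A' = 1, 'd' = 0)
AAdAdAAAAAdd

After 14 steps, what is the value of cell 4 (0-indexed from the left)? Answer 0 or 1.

0) AAdAdAAAAAdd
1) ddAdAdAAAddd
2) AddAdAdAddAA
3) ddddAdAddddA
4) dAAddAddAAdd
5) dddddddddddA
6) dAAAAAAAAAdd
7) ddAAAAAAAddA
8) dddAAAAAdddd
9) AAddAAAddAAA
10) AddddAddddAA
11) ddAAdddAAddA
12) dddddAdddddd
13) AAAAdddAAAAA
14) AAAddAddAAAA

0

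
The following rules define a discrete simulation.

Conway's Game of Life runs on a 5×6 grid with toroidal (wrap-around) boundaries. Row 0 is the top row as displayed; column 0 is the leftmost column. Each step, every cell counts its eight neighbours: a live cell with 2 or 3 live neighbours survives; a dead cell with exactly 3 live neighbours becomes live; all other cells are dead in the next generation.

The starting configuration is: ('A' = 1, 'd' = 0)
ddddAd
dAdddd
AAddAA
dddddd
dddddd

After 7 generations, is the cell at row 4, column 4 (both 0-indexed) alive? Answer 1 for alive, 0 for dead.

0) ddddAd
dAdddd
AAddAA
dddddd
dddddd
1) dddddd
dAddAd
AAdddA
AddddA
dddddd
2) dddddd
dAdddA
dAddAd
dAdddA
dddddd
3) dddddd
Addddd
dAAdAA
Addddd
dddddd
4) dddddd
AAdddA
dAdddA
AAdddA
dddddd
5) Addddd
dAdddA
ddAdAd
dAdddA
Addddd
6) AAdddA
AAdddA
dAAdAA
AAdddA
AAdddA
7) ddAdAd
dddddd
ddAdAd
dddddd
ddAdAd

1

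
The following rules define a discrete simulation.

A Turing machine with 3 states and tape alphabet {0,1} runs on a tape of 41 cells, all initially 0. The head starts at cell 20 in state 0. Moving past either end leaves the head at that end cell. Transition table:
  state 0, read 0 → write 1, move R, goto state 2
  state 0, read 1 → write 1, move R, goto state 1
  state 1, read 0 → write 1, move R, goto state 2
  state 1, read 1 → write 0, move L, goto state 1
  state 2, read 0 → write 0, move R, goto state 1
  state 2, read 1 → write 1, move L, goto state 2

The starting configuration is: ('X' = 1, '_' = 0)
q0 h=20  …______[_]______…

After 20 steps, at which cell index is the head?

t=0: q0 h=20  …______[_]______…
t=1: q2 h=21  …_____X[_]______…
t=2: q1 h=22  …____X_[_]______…
t=3: q2 h=23  …___X_X[_]______…
t=4: q1 h=24  …__X_X_[_]______…
t=5: q2 h=25  …_X_X_X[_]______…
t=6: q1 h=26  …X_X_X_[_]______…
t=7: q2 h=27  …_X_X_X[_]______…
t=8: q1 h=28  …X_X_X_[_]______…
t=9: q2 h=29  …_X_X_X[_]______…
t=10: q1 h=30  …X_X_X_[_]______…
t=11: q2 h=31  …_X_X_X[_]______…
t=12: q1 h=32  …X_X_X_[_]______…
t=13: q2 h=33  …_X_X_X[_]______…
t=14: q1 h=34  …X_X_X_[_]______|
t=15: q2 h=35  …_X_X_X[_]_____|
t=16: q1 h=36  …X_X_X_[_]____|
t=17: q2 h=37  …_X_X_X[_]___|
t=18: q1 h=38  …X_X_X_[_]__|
t=19: q2 h=39  …_X_X_X[_]_|
t=20: q1 h=40  …X_X_X_[_]|

40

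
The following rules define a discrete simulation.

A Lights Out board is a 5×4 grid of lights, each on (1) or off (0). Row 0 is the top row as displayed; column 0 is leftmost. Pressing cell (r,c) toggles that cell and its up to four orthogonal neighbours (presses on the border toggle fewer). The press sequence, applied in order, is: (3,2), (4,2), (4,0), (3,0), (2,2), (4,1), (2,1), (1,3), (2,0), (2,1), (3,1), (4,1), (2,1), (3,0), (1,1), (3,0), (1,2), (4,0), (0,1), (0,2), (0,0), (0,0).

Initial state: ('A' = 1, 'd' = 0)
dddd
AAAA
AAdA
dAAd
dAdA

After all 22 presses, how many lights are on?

13

step 0: dddd
AAAA
AAdA
dAAd
dAdA
step 1: dddd
AAAA
AAAA
dddA
dAAA
step 2: dddd
AAAA
AAAA
ddAA
dddd
step 3: dddd
AAAA
AAAA
AdAA
AAdd
step 4: dddd
AAAA
dAAA
dAAA
dAdd
step 5: dddd
AAdA
dddd
dAdA
dAdd
step 6: dddd
AAdA
dddd
dddA
AdAd
step 7: dddd
AddA
AAAd
dAdA
AdAd
step 8: dddA
AdAd
AAAA
dAdA
AdAd
step 9: dddA
ddAd
ddAA
AAdA
AdAd
step 10: dddA
dAAd
AAdA
AddA
AdAd
step 11: dddA
dAAd
AddA
dAAA
AAAd
step 12: dddA
dAAd
AddA
ddAA
dddd
step 13: dddA
ddAd
dAAA
dAAA
dddd
step 14: dddA
ddAd
AAAA
AdAA
Addd
step 15: dAdA
AAdd
AdAA
AdAA
Addd
step 16: dAdA
AAdd
ddAA
dAAA
dddd
step 17: dAAA
AdAA
dddA
dAAA
dddd
step 18: dAAA
AdAA
dddA
AAAA
AAdd
step 19: AddA
AAAA
dddA
AAAA
AAdd
step 20: AAAd
AAdA
dddA
AAAA
AAdd
step 21: ddAd
dAdA
dddA
AAAA
AAdd
step 22: AAAd
AAdA
dddA
AAAA
AAdd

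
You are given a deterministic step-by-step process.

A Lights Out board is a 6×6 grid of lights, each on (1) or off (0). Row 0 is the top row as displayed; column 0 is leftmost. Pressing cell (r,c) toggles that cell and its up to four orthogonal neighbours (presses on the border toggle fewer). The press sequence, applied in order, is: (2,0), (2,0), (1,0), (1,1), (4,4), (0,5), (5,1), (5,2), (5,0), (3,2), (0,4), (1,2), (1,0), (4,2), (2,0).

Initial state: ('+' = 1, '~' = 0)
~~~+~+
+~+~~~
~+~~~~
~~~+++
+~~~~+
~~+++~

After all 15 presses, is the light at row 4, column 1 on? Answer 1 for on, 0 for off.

gen 0: ~~~+~+
+~+~~~
~+~~~~
~~~+++
+~~~~+
~~+++~
gen 1: ~~~+~+
~~+~~~
+~~~~~
+~~+++
+~~~~+
~~+++~
gen 2: ~~~+~+
+~+~~~
~+~~~~
~~~+++
+~~~~+
~~+++~
gen 3: +~~+~+
~++~~~
++~~~~
~~~+++
+~~~~+
~~+++~
gen 4: ++~+~+
+~~~~~
+~~~~~
~~~+++
+~~~~+
~~+++~
gen 5: ++~+~+
+~~~~~
+~~~~~
~~~+~+
+~~++~
~~++~~
gen 6: ++~++~
+~~~~+
+~~~~~
~~~+~+
+~~++~
~~++~~
gen 7: ++~++~
+~~~~+
+~~~~~
~~~+~+
++~++~
++~+~~
gen 8: ++~++~
+~~~~+
+~~~~~
~~~+~+
+++++~
+~+~~~
gen 9: ++~++~
+~~~~+
+~~~~~
~~~+~+
~++++~
~++~~~
gen 10: ++~++~
+~~~~+
+~+~~~
~++~~+
~+~++~
~++~~~
gen 11: ++~~~+
+~~~++
+~+~~~
~++~~+
~+~++~
~++~~~
gen 12: +++~~+
++++++
+~~~~~
~++~~+
~+~++~
~++~~~
gen 13: ~++~~+
~~++++
~~~~~~
~++~~+
~+~++~
~++~~~
gen 14: ~++~~+
~~++++
~~~~~~
~+~~~+
~~+~+~
~+~~~~
gen 15: ~++~~+
+~++++
++~~~~
++~~~+
~~+~+~
~+~~~~

0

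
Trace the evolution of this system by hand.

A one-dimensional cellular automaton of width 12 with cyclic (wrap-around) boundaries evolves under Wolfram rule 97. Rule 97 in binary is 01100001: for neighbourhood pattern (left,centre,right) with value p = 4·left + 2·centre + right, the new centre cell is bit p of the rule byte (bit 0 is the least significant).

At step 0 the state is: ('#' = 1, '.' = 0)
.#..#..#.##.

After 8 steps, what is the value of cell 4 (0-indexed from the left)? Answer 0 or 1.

k=0  .#..#..#.##.
k=1  ........#.#.
k=2  #######..#..
k=3  ......#.....
k=4  #####...####
k=5  ....#.#.....
k=6  ###..#..####
k=7  ..#.........
k=8  #...########

1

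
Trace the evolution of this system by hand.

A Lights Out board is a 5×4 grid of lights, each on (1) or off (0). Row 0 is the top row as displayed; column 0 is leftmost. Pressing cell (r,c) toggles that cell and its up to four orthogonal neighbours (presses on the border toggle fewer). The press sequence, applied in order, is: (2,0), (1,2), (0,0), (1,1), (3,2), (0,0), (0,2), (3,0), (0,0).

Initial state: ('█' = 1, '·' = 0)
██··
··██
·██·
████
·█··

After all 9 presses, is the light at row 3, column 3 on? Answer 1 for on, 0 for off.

0

[0] ██··
··██
·██·
████
·█··
[1] ██··
█·██
█·█·
·███
·█··
[2] ███·
██··
█···
·███
·█··
[3] ··█·
·█··
█···
·███
·█··
[4] ·██·
█·█·
██··
·███
·█··
[5] ·██·
█·█·
███·
····
·██·
[6] █·█·
··█·
███·
····
·██·
[7] ██·█
····
███·
····
·██·
[8] ██·█
····
·██·
██··
███·
[9] ···█
█···
·██·
██··
███·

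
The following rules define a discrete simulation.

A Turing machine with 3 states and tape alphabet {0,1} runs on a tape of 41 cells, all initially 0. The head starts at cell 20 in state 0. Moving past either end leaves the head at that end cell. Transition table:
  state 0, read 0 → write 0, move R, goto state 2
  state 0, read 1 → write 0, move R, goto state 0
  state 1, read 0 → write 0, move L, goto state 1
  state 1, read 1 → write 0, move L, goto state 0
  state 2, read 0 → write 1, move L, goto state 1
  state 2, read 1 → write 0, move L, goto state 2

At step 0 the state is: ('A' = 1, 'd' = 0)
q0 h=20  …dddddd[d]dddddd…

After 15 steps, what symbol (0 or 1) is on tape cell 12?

t=0: q0 h=20  …dddddd[d]dddddd…
t=1: q2 h=21  …dddddd[d]dddddd…
t=2: q1 h=20  …dddddd[d]Addddd…
t=3: q1 h=19  …dddddd[d]dAdddd…
t=4: q1 h=18  …dddddd[d]ddAddd…
t=5: q1 h=17  …dddddd[d]dddAdd…
t=6: q1 h=16  …dddddd[d]ddddAd…
t=7: q1 h=15  …dddddd[d]dddddA…
t=8: q1 h=14  …dddddd[d]dddddd…
t=9: q1 h=13  …dddddd[d]dddddd…
t=10: q1 h=12  …dddddd[d]dddddd…
t=11: q1 h=11  …dddddd[d]dddddd…
t=12: q1 h=10  …dddddd[d]dddddd…
t=13: q1 h= 9  …dddddd[d]dddddd…
t=14: q1 h= 8  …dddddd[d]dddddd…
t=15: q1 h= 7  …dddddd[d]dddddd…

0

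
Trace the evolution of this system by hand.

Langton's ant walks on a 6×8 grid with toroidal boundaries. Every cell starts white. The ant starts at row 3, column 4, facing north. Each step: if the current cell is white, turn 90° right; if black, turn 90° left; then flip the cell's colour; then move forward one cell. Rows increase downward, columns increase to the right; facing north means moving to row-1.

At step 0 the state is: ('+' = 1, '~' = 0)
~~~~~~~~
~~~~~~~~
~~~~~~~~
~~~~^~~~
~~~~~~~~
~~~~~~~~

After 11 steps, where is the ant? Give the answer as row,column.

4,2

k=0  ~~~~~~~~
~~~~~~~~
~~~~~~~~
~~~~^~~~
~~~~~~~~
~~~~~~~~
k=1  ~~~~~~~~
~~~~~~~~
~~~~~~~~
~~~~+>~~
~~~~~~~~
~~~~~~~~
k=2  ~~~~~~~~
~~~~~~~~
~~~~~~~~
~~~~++~~
~~~~~v~~
~~~~~~~~
k=3  ~~~~~~~~
~~~~~~~~
~~~~~~~~
~~~~++~~
~~~~<+~~
~~~~~~~~
k=4  ~~~~~~~~
~~~~~~~~
~~~~~~~~
~~~~^+~~
~~~~++~~
~~~~~~~~
k=5  ~~~~~~~~
~~~~~~~~
~~~~~~~~
~~~<~+~~
~~~~++~~
~~~~~~~~
k=6  ~~~~~~~~
~~~~~~~~
~~~^~~~~
~~~+~+~~
~~~~++~~
~~~~~~~~
k=7  ~~~~~~~~
~~~~~~~~
~~~+>~~~
~~~+~+~~
~~~~++~~
~~~~~~~~
k=8  ~~~~~~~~
~~~~~~~~
~~~++~~~
~~~+v+~~
~~~~++~~
~~~~~~~~
k=9  ~~~~~~~~
~~~~~~~~
~~~++~~~
~~~<++~~
~~~~++~~
~~~~~~~~
k=10  ~~~~~~~~
~~~~~~~~
~~~++~~~
~~~~++~~
~~~v++~~
~~~~~~~~
k=11  ~~~~~~~~
~~~~~~~~
~~~++~~~
~~~~++~~
~~<+++~~
~~~~~~~~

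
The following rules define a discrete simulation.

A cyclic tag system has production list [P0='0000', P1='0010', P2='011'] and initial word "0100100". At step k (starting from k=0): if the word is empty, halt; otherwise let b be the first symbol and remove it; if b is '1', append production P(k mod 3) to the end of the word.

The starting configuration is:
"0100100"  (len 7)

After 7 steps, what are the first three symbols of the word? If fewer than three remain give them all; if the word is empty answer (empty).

[0] "0100100"  (len 7)
[1] "100100"  (len 6)
[2] "001000010"  (len 9)
[3] "01000010"  (len 8)
[4] "1000010"  (len 7)
[5] "0000100010"  (len 10)
[6] "000100010"  (len 9)
[7] "00100010"  (len 8)

001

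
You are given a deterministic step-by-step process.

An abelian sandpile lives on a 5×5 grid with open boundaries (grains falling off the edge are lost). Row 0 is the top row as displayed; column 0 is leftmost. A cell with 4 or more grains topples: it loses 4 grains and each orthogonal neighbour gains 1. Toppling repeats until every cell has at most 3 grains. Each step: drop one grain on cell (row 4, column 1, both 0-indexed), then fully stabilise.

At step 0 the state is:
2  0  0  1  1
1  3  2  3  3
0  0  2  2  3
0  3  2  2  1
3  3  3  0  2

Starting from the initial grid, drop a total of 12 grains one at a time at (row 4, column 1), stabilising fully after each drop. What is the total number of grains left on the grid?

42

step 0: 2  0  0  1  1
1  3  2  3  3
0  0  2  2  3
0  3  2  2  1
3  3  3  0  2
step 1: 2  0  0  1  1
1  3  2  3  3
0  1  3  2  3
2  1  0  3  1
0  3  1  1  2
step 2: 2  0  0  1  1
1  3  2  3  3
0  1  3  2  3
2  2  0  3  1
1  0  2  1  2
step 3: 2  0  0  1  1
1  3  2  3  3
0  1  3  2  3
2  2  0  3  1
1  1  2  1  2
step 4: 2  0  0  1  1
1  3  2  3  3
0  1  3  2  3
2  2  0  3  1
1  2  2  1  2
step 5: 2  0  0  1  1
1  3  2  3  3
0  1  3  2  3
2  2  0  3  1
1  3  2  1  2
step 6: 2  0  0  1  1
1  3  2  3  3
0  1  3  2  3
2  3  0  3  1
2  0  3  1  2
step 7: 2  0  0  1  1
1  3  2  3  3
0  1  3  2  3
2  3  0  3  1
2  1  3  1  2
step 8: 2  0  0  1  1
1  3  2  3  3
0  1  3  2  3
2  3  0  3  1
2  2  3  1  2
step 9: 2  0  0  1  1
1  3  2  3  3
0  1  3  2  3
2  3  0  3  1
2  3  3  1  2
step 10: 2  0  0  1  1
1  3  2  3  3
0  2  3  2  3
3  0  2  3  1
3  2  0  2  2
step 11: 2  0  0  1  1
1  3  2  3  3
0  2  3  2  3
3  0  2  3  1
3  3  0  2  2
step 12: 2  0  0  1  1
1  3  2  3  3
1  2  3  2  3
0  2  2  3  1
1  1  1  2  2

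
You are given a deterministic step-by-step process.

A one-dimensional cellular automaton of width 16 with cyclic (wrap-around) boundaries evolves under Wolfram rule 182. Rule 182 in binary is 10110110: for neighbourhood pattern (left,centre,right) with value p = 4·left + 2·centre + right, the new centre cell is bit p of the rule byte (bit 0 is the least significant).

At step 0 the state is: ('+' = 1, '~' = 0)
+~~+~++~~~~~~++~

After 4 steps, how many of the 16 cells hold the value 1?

8

k=0  +~~+~++~~~~~~++~
k=1  +++++~~+~~~~+~~+
k=2  ++++~++++~~++++~
k=3  ~++~+~++~++~++~+
k=4  +~~+++~~+~~+~~++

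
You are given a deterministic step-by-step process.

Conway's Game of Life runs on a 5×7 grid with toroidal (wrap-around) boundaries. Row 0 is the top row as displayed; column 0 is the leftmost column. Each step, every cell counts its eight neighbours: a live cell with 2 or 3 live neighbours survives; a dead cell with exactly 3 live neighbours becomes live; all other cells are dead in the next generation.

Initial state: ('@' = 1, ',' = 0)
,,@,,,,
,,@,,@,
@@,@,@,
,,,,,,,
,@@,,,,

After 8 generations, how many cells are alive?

t=0: ,,@,,,,
,,@,,@,
@@,@,@,
,,,,,,,
,@@,,,,
t=1: ,,@@,,,
,,@@@,@
,@@,@,@
@,,,,,,
,@@,,,,
t=2: ,,,,@,,
@,,,@,,
,@@,@,@
@,,@,,,
,@@@,,,
t=3: ,@@,@,,
@@,,@,,
,@@,@@@
@,,,@,,
,@@@@,,
t=4: ,,,,@@,
,,,,@,@
,,@,@,@
@,,,,,@
@,,,@@,
t=5: ,,,@,,,
,,,,@,@
,,,@,,@
@@,@@,,
@,,,@,,
t=6: ,,,@@@,
,,,@@@,
,,@@,,@
@@@@@@@
@@@,@,,
t=7: ,@,,,,@
,,,,,,@
,,,,,,,
,,,,,,,
,,,,,,,
t=8: @,,,,,,
@,,,,,,
,,,,,,,
,,,,,,,
,,,,,,,

2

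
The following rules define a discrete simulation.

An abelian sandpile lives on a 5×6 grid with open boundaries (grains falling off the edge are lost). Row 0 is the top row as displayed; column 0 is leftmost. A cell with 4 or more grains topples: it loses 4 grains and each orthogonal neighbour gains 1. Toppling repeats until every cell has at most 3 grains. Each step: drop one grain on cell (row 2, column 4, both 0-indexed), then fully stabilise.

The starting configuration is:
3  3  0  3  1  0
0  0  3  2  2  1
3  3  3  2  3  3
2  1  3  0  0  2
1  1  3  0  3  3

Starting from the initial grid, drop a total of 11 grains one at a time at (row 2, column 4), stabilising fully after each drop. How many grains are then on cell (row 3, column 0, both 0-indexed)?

gen 0: 3  3  0  3  1  0
0  0  3  2  2  1
3  3  3  2  3  3
2  1  3  0  0  2
1  1  3  0  3  3
gen 1: 3  3  0  3  1  0
0  0  3  2  3  2
3  3  3  3  1  0
2  1  3  0  1  3
1  1  3  0  3  3
gen 2: 3  3  0  3  1  0
0  0  3  2  3  2
3  3  3  3  2  0
2  1  3  0  1  3
1  1  3  0  3  3
gen 3: 3  3  0  3  1  0
0  0  3  2  3  2
3  3  3  3  3  0
2  1  3  0  1  3
1  1  3  0  3  3
gen 4: 3  3  2  0  3  0
1  2  1  2  1  3
0  1  3  2  2  1
3  3  1  2  2  3
1  2  0  1  3  3
gen 5: 3  3  2  0  3  0
1  2  1  2  1  3
0  1  3  2  3  1
3  3  1  2  2  3
1  2  0  1  3  3
gen 6: 3  3  2  0  3  0
1  2  1  2  2  3
0  1  3  3  0  2
3  3  1  2  3  3
1  2  0  1  3  3
gen 7: 3  3  2  0  3  0
1  2  1  2  2  3
0  1  3  3  1  2
3  3  1  2  3  3
1  2  0  1  3  3
gen 8: 3  3  2  0  3  0
1  2  1  2  2  3
0  1  3  3  2  2
3  3  1  2  3  3
1  2  0  1  3  3
gen 9: 3  3  2  0  3  0
1  2  1  2  2  3
0  1  3  3  3  2
3  3  1  2  3  3
1  2  0  1  3  3
gen 10: 3  3  2  2  0  2
1  2  3  1  3  1
0  2  1  0  2  2
3  3  3  2  0  3
1  2  0  3  2  1
gen 11: 3  3  2  2  0  2
1  2  3  1  3  1
0  2  1  0  3  2
3  3  3  2  0  3
1  2  0  3  2  1

3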